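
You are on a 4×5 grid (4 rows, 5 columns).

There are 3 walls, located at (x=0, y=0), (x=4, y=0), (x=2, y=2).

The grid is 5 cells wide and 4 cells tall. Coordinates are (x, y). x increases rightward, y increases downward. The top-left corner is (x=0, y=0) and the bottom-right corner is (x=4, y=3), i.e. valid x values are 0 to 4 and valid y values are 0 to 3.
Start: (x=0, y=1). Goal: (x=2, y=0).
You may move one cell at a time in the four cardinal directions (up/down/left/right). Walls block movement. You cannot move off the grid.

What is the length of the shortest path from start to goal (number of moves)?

BFS from (x=0, y=1) until reaching (x=2, y=0):
  Distance 0: (x=0, y=1)
  Distance 1: (x=1, y=1), (x=0, y=2)
  Distance 2: (x=1, y=0), (x=2, y=1), (x=1, y=2), (x=0, y=3)
  Distance 3: (x=2, y=0), (x=3, y=1), (x=1, y=3)  <- goal reached here
One shortest path (3 moves): (x=0, y=1) -> (x=1, y=1) -> (x=2, y=1) -> (x=2, y=0)

Answer: Shortest path length: 3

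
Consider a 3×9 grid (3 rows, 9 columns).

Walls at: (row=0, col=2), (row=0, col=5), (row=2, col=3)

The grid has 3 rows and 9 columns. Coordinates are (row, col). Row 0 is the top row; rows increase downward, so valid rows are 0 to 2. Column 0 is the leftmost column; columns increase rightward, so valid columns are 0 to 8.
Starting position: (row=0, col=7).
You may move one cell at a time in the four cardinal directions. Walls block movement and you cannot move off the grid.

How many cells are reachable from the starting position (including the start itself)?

Answer: Reachable cells: 24

Derivation:
BFS flood-fill from (row=0, col=7):
  Distance 0: (row=0, col=7)
  Distance 1: (row=0, col=6), (row=0, col=8), (row=1, col=7)
  Distance 2: (row=1, col=6), (row=1, col=8), (row=2, col=7)
  Distance 3: (row=1, col=5), (row=2, col=6), (row=2, col=8)
  Distance 4: (row=1, col=4), (row=2, col=5)
  Distance 5: (row=0, col=4), (row=1, col=3), (row=2, col=4)
  Distance 6: (row=0, col=3), (row=1, col=2)
  Distance 7: (row=1, col=1), (row=2, col=2)
  Distance 8: (row=0, col=1), (row=1, col=0), (row=2, col=1)
  Distance 9: (row=0, col=0), (row=2, col=0)
Total reachable: 24 (grid has 24 open cells total)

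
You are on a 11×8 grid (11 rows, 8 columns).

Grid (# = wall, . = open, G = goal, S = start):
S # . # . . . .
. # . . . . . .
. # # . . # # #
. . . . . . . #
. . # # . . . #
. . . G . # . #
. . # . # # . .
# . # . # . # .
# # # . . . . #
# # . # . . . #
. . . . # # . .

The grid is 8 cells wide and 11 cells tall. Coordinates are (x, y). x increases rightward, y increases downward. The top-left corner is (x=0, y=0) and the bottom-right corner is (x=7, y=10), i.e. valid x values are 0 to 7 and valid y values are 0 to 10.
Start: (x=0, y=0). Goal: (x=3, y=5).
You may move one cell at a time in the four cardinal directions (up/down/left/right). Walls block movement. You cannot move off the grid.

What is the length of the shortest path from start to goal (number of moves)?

Answer: Shortest path length: 8

Derivation:
BFS from (x=0, y=0) until reaching (x=3, y=5):
  Distance 0: (x=0, y=0)
  Distance 1: (x=0, y=1)
  Distance 2: (x=0, y=2)
  Distance 3: (x=0, y=3)
  Distance 4: (x=1, y=3), (x=0, y=4)
  Distance 5: (x=2, y=3), (x=1, y=4), (x=0, y=5)
  Distance 6: (x=3, y=3), (x=1, y=5), (x=0, y=6)
  Distance 7: (x=3, y=2), (x=4, y=3), (x=2, y=5), (x=1, y=6)
  Distance 8: (x=3, y=1), (x=4, y=2), (x=5, y=3), (x=4, y=4), (x=3, y=5), (x=1, y=7)  <- goal reached here
One shortest path (8 moves): (x=0, y=0) -> (x=0, y=1) -> (x=0, y=2) -> (x=0, y=3) -> (x=1, y=3) -> (x=1, y=4) -> (x=1, y=5) -> (x=2, y=5) -> (x=3, y=5)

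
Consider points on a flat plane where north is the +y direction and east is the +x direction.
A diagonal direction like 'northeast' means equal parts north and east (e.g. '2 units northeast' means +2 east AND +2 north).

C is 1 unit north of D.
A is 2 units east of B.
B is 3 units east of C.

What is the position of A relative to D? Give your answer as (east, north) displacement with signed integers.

Place D at the origin (east=0, north=0).
  C is 1 unit north of D: delta (east=+0, north=+1); C at (east=0, north=1).
  B is 3 units east of C: delta (east=+3, north=+0); B at (east=3, north=1).
  A is 2 units east of B: delta (east=+2, north=+0); A at (east=5, north=1).
Therefore A relative to D: (east=5, north=1).

Answer: A is at (east=5, north=1) relative to D.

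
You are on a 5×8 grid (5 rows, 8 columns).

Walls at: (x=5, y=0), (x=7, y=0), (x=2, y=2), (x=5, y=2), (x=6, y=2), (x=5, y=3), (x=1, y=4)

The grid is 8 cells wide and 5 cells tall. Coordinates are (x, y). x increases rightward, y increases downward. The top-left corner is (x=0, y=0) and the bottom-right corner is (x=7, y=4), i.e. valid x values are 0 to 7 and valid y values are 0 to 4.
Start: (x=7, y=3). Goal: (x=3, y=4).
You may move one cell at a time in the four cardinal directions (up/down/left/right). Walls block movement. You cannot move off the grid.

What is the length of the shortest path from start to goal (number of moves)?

BFS from (x=7, y=3) until reaching (x=3, y=4):
  Distance 0: (x=7, y=3)
  Distance 1: (x=7, y=2), (x=6, y=3), (x=7, y=4)
  Distance 2: (x=7, y=1), (x=6, y=4)
  Distance 3: (x=6, y=1), (x=5, y=4)
  Distance 4: (x=6, y=0), (x=5, y=1), (x=4, y=4)
  Distance 5: (x=4, y=1), (x=4, y=3), (x=3, y=4)  <- goal reached here
One shortest path (5 moves): (x=7, y=3) -> (x=6, y=3) -> (x=6, y=4) -> (x=5, y=4) -> (x=4, y=4) -> (x=3, y=4)

Answer: Shortest path length: 5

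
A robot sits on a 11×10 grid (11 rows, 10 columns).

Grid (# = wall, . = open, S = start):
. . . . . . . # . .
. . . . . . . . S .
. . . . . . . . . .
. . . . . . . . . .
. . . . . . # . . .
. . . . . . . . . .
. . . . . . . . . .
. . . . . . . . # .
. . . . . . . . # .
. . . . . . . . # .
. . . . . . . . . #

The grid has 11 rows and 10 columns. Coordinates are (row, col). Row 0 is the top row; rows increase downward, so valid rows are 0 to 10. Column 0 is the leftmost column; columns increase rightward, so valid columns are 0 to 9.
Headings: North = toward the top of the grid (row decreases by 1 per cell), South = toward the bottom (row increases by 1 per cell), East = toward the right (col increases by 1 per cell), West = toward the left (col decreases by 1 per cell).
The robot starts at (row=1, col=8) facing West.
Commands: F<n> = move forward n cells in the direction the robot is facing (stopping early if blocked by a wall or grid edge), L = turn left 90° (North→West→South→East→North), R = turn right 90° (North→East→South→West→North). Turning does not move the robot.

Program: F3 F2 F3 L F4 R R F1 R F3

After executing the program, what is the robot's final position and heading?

Start: (row=1, col=8), facing West
  F3: move forward 3, now at (row=1, col=5)
  F2: move forward 2, now at (row=1, col=3)
  F3: move forward 3, now at (row=1, col=0)
  L: turn left, now facing South
  F4: move forward 4, now at (row=5, col=0)
  R: turn right, now facing West
  R: turn right, now facing North
  F1: move forward 1, now at (row=4, col=0)
  R: turn right, now facing East
  F3: move forward 3, now at (row=4, col=3)
Final: (row=4, col=3), facing East

Answer: Final position: (row=4, col=3), facing East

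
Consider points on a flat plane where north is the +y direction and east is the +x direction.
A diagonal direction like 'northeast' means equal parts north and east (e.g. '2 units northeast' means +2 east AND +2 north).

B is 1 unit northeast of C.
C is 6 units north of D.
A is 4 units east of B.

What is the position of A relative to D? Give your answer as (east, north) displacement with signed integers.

Place D at the origin (east=0, north=0).
  C is 6 units north of D: delta (east=+0, north=+6); C at (east=0, north=6).
  B is 1 unit northeast of C: delta (east=+1, north=+1); B at (east=1, north=7).
  A is 4 units east of B: delta (east=+4, north=+0); A at (east=5, north=7).
Therefore A relative to D: (east=5, north=7).

Answer: A is at (east=5, north=7) relative to D.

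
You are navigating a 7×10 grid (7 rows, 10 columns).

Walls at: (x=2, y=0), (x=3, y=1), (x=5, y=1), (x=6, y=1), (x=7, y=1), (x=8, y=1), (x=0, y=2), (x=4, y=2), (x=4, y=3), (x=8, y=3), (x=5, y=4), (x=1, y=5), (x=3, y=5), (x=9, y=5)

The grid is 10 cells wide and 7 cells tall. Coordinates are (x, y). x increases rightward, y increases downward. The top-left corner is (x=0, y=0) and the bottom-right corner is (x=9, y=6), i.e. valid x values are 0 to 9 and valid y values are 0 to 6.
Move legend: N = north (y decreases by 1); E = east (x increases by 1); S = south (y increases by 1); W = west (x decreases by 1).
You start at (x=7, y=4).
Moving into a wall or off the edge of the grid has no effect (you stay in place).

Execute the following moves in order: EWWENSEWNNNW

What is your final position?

Start: (x=7, y=4)
  E (east): (x=7, y=4) -> (x=8, y=4)
  W (west): (x=8, y=4) -> (x=7, y=4)
  W (west): (x=7, y=4) -> (x=6, y=4)
  E (east): (x=6, y=4) -> (x=7, y=4)
  N (north): (x=7, y=4) -> (x=7, y=3)
  S (south): (x=7, y=3) -> (x=7, y=4)
  E (east): (x=7, y=4) -> (x=8, y=4)
  W (west): (x=8, y=4) -> (x=7, y=4)
  N (north): (x=7, y=4) -> (x=7, y=3)
  N (north): (x=7, y=3) -> (x=7, y=2)
  N (north): blocked, stay at (x=7, y=2)
  W (west): (x=7, y=2) -> (x=6, y=2)
Final: (x=6, y=2)

Answer: Final position: (x=6, y=2)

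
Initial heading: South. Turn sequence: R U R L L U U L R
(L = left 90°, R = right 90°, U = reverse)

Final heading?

Start: South
  R (right (90° clockwise)) -> West
  U (U-turn (180°)) -> East
  R (right (90° clockwise)) -> South
  L (left (90° counter-clockwise)) -> East
  L (left (90° counter-clockwise)) -> North
  U (U-turn (180°)) -> South
  U (U-turn (180°)) -> North
  L (left (90° counter-clockwise)) -> West
  R (right (90° clockwise)) -> North
Final: North

Answer: Final heading: North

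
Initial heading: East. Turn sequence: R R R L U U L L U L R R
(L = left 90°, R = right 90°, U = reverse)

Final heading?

Answer: Final heading: North

Derivation:
Start: East
  R (right (90° clockwise)) -> South
  R (right (90° clockwise)) -> West
  R (right (90° clockwise)) -> North
  L (left (90° counter-clockwise)) -> West
  U (U-turn (180°)) -> East
  U (U-turn (180°)) -> West
  L (left (90° counter-clockwise)) -> South
  L (left (90° counter-clockwise)) -> East
  U (U-turn (180°)) -> West
  L (left (90° counter-clockwise)) -> South
  R (right (90° clockwise)) -> West
  R (right (90° clockwise)) -> North
Final: North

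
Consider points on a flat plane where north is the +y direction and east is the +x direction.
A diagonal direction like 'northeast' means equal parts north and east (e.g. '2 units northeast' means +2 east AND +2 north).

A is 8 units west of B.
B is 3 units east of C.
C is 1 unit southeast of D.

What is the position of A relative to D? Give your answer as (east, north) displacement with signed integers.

Answer: A is at (east=-4, north=-1) relative to D.

Derivation:
Place D at the origin (east=0, north=0).
  C is 1 unit southeast of D: delta (east=+1, north=-1); C at (east=1, north=-1).
  B is 3 units east of C: delta (east=+3, north=+0); B at (east=4, north=-1).
  A is 8 units west of B: delta (east=-8, north=+0); A at (east=-4, north=-1).
Therefore A relative to D: (east=-4, north=-1).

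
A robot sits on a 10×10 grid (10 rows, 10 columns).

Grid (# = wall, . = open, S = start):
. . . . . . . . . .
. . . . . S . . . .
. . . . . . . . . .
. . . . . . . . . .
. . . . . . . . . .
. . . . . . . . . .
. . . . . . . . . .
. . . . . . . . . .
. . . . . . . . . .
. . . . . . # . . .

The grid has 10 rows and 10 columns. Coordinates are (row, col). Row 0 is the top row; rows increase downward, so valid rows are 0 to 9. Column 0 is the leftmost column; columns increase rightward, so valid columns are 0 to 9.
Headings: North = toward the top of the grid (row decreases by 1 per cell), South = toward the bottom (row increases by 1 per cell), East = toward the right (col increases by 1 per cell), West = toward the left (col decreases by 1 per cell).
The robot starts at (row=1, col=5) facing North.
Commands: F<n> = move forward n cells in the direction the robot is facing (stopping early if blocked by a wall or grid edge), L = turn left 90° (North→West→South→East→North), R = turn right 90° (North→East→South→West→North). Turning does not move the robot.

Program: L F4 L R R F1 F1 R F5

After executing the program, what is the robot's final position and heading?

Start: (row=1, col=5), facing North
  L: turn left, now facing West
  F4: move forward 4, now at (row=1, col=1)
  L: turn left, now facing South
  R: turn right, now facing West
  R: turn right, now facing North
  F1: move forward 1, now at (row=0, col=1)
  F1: move forward 0/1 (blocked), now at (row=0, col=1)
  R: turn right, now facing East
  F5: move forward 5, now at (row=0, col=6)
Final: (row=0, col=6), facing East

Answer: Final position: (row=0, col=6), facing East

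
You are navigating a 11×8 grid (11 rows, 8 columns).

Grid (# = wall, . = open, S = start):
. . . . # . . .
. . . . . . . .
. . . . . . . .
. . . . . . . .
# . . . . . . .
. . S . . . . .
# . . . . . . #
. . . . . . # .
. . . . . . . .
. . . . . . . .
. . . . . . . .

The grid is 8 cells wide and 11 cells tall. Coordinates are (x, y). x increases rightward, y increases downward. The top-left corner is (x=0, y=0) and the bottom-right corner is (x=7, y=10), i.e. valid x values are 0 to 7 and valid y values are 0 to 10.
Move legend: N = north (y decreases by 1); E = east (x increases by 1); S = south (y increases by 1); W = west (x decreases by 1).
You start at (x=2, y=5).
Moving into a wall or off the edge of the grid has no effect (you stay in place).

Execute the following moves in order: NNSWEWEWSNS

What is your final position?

Start: (x=2, y=5)
  N (north): (x=2, y=5) -> (x=2, y=4)
  N (north): (x=2, y=4) -> (x=2, y=3)
  S (south): (x=2, y=3) -> (x=2, y=4)
  W (west): (x=2, y=4) -> (x=1, y=4)
  E (east): (x=1, y=4) -> (x=2, y=4)
  W (west): (x=2, y=4) -> (x=1, y=4)
  E (east): (x=1, y=4) -> (x=2, y=4)
  W (west): (x=2, y=4) -> (x=1, y=4)
  S (south): (x=1, y=4) -> (x=1, y=5)
  N (north): (x=1, y=5) -> (x=1, y=4)
  S (south): (x=1, y=4) -> (x=1, y=5)
Final: (x=1, y=5)

Answer: Final position: (x=1, y=5)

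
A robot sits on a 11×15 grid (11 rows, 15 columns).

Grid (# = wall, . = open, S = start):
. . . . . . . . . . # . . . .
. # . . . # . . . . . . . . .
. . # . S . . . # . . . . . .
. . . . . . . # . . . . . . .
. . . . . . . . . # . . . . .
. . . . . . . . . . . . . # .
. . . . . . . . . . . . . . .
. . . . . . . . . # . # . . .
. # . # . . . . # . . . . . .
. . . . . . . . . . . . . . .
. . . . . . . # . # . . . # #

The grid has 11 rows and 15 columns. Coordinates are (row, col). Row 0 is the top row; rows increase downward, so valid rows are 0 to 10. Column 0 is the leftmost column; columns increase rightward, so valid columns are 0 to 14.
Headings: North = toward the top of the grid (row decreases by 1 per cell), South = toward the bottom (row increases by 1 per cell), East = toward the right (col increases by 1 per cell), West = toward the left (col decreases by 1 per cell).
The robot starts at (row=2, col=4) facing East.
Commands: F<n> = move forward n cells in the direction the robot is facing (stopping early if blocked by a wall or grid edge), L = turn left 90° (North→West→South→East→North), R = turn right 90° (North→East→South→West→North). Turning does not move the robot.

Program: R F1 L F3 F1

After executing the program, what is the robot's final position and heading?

Start: (row=2, col=4), facing East
  R: turn right, now facing South
  F1: move forward 1, now at (row=3, col=4)
  L: turn left, now facing East
  F3: move forward 2/3 (blocked), now at (row=3, col=6)
  F1: move forward 0/1 (blocked), now at (row=3, col=6)
Final: (row=3, col=6), facing East

Answer: Final position: (row=3, col=6), facing East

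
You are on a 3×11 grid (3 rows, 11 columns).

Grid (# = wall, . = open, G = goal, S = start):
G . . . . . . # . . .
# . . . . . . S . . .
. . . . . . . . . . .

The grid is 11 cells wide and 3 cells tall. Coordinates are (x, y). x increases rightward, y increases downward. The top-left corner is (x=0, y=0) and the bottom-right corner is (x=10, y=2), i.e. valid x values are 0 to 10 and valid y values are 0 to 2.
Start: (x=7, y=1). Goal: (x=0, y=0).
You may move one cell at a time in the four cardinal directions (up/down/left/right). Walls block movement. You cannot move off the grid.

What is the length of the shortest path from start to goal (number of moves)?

Answer: Shortest path length: 8

Derivation:
BFS from (x=7, y=1) until reaching (x=0, y=0):
  Distance 0: (x=7, y=1)
  Distance 1: (x=6, y=1), (x=8, y=1), (x=7, y=2)
  Distance 2: (x=6, y=0), (x=8, y=0), (x=5, y=1), (x=9, y=1), (x=6, y=2), (x=8, y=2)
  Distance 3: (x=5, y=0), (x=9, y=0), (x=4, y=1), (x=10, y=1), (x=5, y=2), (x=9, y=2)
  Distance 4: (x=4, y=0), (x=10, y=0), (x=3, y=1), (x=4, y=2), (x=10, y=2)
  Distance 5: (x=3, y=0), (x=2, y=1), (x=3, y=2)
  Distance 6: (x=2, y=0), (x=1, y=1), (x=2, y=2)
  Distance 7: (x=1, y=0), (x=1, y=2)
  Distance 8: (x=0, y=0), (x=0, y=2)  <- goal reached here
One shortest path (8 moves): (x=7, y=1) -> (x=6, y=1) -> (x=5, y=1) -> (x=4, y=1) -> (x=3, y=1) -> (x=2, y=1) -> (x=1, y=1) -> (x=1, y=0) -> (x=0, y=0)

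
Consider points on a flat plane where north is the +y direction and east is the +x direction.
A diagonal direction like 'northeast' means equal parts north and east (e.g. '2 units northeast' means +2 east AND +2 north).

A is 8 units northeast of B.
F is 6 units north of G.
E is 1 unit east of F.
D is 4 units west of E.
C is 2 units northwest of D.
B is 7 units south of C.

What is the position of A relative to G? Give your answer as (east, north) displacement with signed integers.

Place G at the origin (east=0, north=0).
  F is 6 units north of G: delta (east=+0, north=+6); F at (east=0, north=6).
  E is 1 unit east of F: delta (east=+1, north=+0); E at (east=1, north=6).
  D is 4 units west of E: delta (east=-4, north=+0); D at (east=-3, north=6).
  C is 2 units northwest of D: delta (east=-2, north=+2); C at (east=-5, north=8).
  B is 7 units south of C: delta (east=+0, north=-7); B at (east=-5, north=1).
  A is 8 units northeast of B: delta (east=+8, north=+8); A at (east=3, north=9).
Therefore A relative to G: (east=3, north=9).

Answer: A is at (east=3, north=9) relative to G.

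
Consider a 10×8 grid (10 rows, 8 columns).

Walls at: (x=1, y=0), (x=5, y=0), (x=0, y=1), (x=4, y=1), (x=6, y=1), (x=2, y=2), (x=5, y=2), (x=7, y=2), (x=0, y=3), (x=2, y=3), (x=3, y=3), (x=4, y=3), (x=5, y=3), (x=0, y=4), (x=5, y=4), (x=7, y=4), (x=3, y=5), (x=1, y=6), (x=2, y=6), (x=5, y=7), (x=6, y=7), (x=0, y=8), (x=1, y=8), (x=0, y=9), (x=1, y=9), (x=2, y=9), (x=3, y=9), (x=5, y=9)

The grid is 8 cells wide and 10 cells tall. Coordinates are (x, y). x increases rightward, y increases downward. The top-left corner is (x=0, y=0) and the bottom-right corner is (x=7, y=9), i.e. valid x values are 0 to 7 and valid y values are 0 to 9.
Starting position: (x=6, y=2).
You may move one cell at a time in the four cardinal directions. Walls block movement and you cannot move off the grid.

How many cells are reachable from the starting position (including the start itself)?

BFS flood-fill from (x=6, y=2):
  Distance 0: (x=6, y=2)
  Distance 1: (x=6, y=3)
  Distance 2: (x=7, y=3), (x=6, y=4)
  Distance 3: (x=6, y=5)
  Distance 4: (x=5, y=5), (x=7, y=5), (x=6, y=6)
  Distance 5: (x=4, y=5), (x=5, y=6), (x=7, y=6)
  Distance 6: (x=4, y=4), (x=4, y=6), (x=7, y=7)
  Distance 7: (x=3, y=4), (x=3, y=6), (x=4, y=7), (x=7, y=8)
  Distance 8: (x=2, y=4), (x=3, y=7), (x=4, y=8), (x=6, y=8), (x=7, y=9)
  Distance 9: (x=1, y=4), (x=2, y=5), (x=2, y=7), (x=3, y=8), (x=5, y=8), (x=4, y=9), (x=6, y=9)
  Distance 10: (x=1, y=3), (x=1, y=5), (x=1, y=7), (x=2, y=8)
  Distance 11: (x=1, y=2), (x=0, y=5), (x=0, y=7)
  Distance 12: (x=1, y=1), (x=0, y=2), (x=0, y=6)
  Distance 13: (x=2, y=1)
  Distance 14: (x=2, y=0), (x=3, y=1)
  Distance 15: (x=3, y=0), (x=3, y=2)
  Distance 16: (x=4, y=0), (x=4, y=2)
Total reachable: 47 (grid has 52 open cells total)

Answer: Reachable cells: 47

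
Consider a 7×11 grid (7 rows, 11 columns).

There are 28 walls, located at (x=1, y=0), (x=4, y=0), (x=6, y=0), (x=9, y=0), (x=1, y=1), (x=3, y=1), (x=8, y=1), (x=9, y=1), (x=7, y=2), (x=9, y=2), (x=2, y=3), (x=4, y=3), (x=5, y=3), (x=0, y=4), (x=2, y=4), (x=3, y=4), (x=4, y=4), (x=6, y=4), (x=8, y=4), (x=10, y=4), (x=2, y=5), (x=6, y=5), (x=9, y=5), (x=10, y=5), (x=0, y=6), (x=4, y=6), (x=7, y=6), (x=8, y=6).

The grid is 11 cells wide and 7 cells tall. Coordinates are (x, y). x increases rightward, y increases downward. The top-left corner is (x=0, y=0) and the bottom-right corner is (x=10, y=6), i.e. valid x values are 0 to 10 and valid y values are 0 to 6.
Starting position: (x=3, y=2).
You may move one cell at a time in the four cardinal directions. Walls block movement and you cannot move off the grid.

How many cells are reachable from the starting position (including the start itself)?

BFS flood-fill from (x=3, y=2):
  Distance 0: (x=3, y=2)
  Distance 1: (x=2, y=2), (x=4, y=2), (x=3, y=3)
  Distance 2: (x=2, y=1), (x=4, y=1), (x=1, y=2), (x=5, y=2)
  Distance 3: (x=2, y=0), (x=5, y=1), (x=0, y=2), (x=6, y=2), (x=1, y=3)
  Distance 4: (x=3, y=0), (x=5, y=0), (x=0, y=1), (x=6, y=1), (x=0, y=3), (x=6, y=3), (x=1, y=4)
  Distance 5: (x=0, y=0), (x=7, y=1), (x=7, y=3), (x=1, y=5)
  Distance 6: (x=7, y=0), (x=8, y=3), (x=7, y=4), (x=0, y=5), (x=1, y=6)
  Distance 7: (x=8, y=0), (x=8, y=2), (x=9, y=3), (x=7, y=5), (x=2, y=6)
  Distance 8: (x=10, y=3), (x=9, y=4), (x=8, y=5), (x=3, y=6)
  Distance 9: (x=10, y=2), (x=3, y=5)
  Distance 10: (x=10, y=1), (x=4, y=5)
  Distance 11: (x=10, y=0), (x=5, y=5)
  Distance 12: (x=5, y=4), (x=5, y=6)
  Distance 13: (x=6, y=6)
Total reachable: 47 (grid has 49 open cells total)

Answer: Reachable cells: 47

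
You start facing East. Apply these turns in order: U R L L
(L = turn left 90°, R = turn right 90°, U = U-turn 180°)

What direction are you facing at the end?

Answer: Final heading: South

Derivation:
Start: East
  U (U-turn (180°)) -> West
  R (right (90° clockwise)) -> North
  L (left (90° counter-clockwise)) -> West
  L (left (90° counter-clockwise)) -> South
Final: South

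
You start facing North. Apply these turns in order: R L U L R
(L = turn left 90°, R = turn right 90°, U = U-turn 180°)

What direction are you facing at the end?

Start: North
  R (right (90° clockwise)) -> East
  L (left (90° counter-clockwise)) -> North
  U (U-turn (180°)) -> South
  L (left (90° counter-clockwise)) -> East
  R (right (90° clockwise)) -> South
Final: South

Answer: Final heading: South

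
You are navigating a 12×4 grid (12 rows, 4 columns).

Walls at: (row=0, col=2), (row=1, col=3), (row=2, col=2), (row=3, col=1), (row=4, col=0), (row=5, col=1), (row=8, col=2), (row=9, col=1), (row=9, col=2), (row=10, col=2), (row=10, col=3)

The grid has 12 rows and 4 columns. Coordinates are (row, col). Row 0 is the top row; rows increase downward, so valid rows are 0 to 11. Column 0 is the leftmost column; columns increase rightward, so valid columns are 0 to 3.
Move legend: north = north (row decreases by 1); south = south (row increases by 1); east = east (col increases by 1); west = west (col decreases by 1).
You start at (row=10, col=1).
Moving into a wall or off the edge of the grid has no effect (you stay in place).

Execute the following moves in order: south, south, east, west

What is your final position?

Start: (row=10, col=1)
  south (south): (row=10, col=1) -> (row=11, col=1)
  south (south): blocked, stay at (row=11, col=1)
  east (east): (row=11, col=1) -> (row=11, col=2)
  west (west): (row=11, col=2) -> (row=11, col=1)
Final: (row=11, col=1)

Answer: Final position: (row=11, col=1)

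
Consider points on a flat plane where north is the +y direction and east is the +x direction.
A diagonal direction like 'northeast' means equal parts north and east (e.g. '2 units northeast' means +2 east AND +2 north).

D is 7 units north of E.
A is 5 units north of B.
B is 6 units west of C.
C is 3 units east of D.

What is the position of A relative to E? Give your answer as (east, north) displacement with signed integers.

Place E at the origin (east=0, north=0).
  D is 7 units north of E: delta (east=+0, north=+7); D at (east=0, north=7).
  C is 3 units east of D: delta (east=+3, north=+0); C at (east=3, north=7).
  B is 6 units west of C: delta (east=-6, north=+0); B at (east=-3, north=7).
  A is 5 units north of B: delta (east=+0, north=+5); A at (east=-3, north=12).
Therefore A relative to E: (east=-3, north=12).

Answer: A is at (east=-3, north=12) relative to E.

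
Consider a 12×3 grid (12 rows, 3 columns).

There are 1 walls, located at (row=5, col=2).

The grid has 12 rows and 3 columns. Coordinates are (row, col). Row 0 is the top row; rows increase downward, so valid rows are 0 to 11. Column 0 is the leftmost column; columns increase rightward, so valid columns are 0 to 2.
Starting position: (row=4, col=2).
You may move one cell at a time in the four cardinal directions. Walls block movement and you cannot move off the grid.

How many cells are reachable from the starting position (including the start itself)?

Answer: Reachable cells: 35

Derivation:
BFS flood-fill from (row=4, col=2):
  Distance 0: (row=4, col=2)
  Distance 1: (row=3, col=2), (row=4, col=1)
  Distance 2: (row=2, col=2), (row=3, col=1), (row=4, col=0), (row=5, col=1)
  Distance 3: (row=1, col=2), (row=2, col=1), (row=3, col=0), (row=5, col=0), (row=6, col=1)
  Distance 4: (row=0, col=2), (row=1, col=1), (row=2, col=0), (row=6, col=0), (row=6, col=2), (row=7, col=1)
  Distance 5: (row=0, col=1), (row=1, col=0), (row=7, col=0), (row=7, col=2), (row=8, col=1)
  Distance 6: (row=0, col=0), (row=8, col=0), (row=8, col=2), (row=9, col=1)
  Distance 7: (row=9, col=0), (row=9, col=2), (row=10, col=1)
  Distance 8: (row=10, col=0), (row=10, col=2), (row=11, col=1)
  Distance 9: (row=11, col=0), (row=11, col=2)
Total reachable: 35 (grid has 35 open cells total)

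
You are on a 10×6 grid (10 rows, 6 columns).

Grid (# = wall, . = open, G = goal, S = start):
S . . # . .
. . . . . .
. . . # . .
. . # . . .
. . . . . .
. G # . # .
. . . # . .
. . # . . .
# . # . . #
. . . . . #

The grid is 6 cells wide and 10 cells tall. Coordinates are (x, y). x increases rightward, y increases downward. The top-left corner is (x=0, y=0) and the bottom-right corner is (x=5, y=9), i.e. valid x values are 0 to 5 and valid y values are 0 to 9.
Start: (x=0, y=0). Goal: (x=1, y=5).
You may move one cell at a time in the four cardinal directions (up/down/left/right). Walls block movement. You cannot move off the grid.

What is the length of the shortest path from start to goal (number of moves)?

BFS from (x=0, y=0) until reaching (x=1, y=5):
  Distance 0: (x=0, y=0)
  Distance 1: (x=1, y=0), (x=0, y=1)
  Distance 2: (x=2, y=0), (x=1, y=1), (x=0, y=2)
  Distance 3: (x=2, y=1), (x=1, y=2), (x=0, y=3)
  Distance 4: (x=3, y=1), (x=2, y=2), (x=1, y=3), (x=0, y=4)
  Distance 5: (x=4, y=1), (x=1, y=4), (x=0, y=5)
  Distance 6: (x=4, y=0), (x=5, y=1), (x=4, y=2), (x=2, y=4), (x=1, y=5), (x=0, y=6)  <- goal reached here
One shortest path (6 moves): (x=0, y=0) -> (x=1, y=0) -> (x=1, y=1) -> (x=1, y=2) -> (x=1, y=3) -> (x=1, y=4) -> (x=1, y=5)

Answer: Shortest path length: 6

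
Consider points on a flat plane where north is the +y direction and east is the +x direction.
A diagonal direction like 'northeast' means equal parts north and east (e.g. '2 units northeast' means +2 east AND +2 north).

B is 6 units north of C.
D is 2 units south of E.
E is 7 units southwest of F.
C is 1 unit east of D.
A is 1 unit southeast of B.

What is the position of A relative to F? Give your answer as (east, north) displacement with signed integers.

Place F at the origin (east=0, north=0).
  E is 7 units southwest of F: delta (east=-7, north=-7); E at (east=-7, north=-7).
  D is 2 units south of E: delta (east=+0, north=-2); D at (east=-7, north=-9).
  C is 1 unit east of D: delta (east=+1, north=+0); C at (east=-6, north=-9).
  B is 6 units north of C: delta (east=+0, north=+6); B at (east=-6, north=-3).
  A is 1 unit southeast of B: delta (east=+1, north=-1); A at (east=-5, north=-4).
Therefore A relative to F: (east=-5, north=-4).

Answer: A is at (east=-5, north=-4) relative to F.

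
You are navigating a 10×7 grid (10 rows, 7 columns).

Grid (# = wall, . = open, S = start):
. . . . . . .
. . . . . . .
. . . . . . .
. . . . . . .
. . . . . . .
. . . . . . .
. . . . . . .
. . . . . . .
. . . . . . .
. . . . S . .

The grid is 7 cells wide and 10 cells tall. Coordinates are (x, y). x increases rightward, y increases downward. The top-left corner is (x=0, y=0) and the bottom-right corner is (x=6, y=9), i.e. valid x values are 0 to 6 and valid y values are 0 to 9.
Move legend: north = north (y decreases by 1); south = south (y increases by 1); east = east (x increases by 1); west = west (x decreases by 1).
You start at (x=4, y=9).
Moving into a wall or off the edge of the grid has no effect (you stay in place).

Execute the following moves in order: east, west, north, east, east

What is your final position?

Start: (x=4, y=9)
  east (east): (x=4, y=9) -> (x=5, y=9)
  west (west): (x=5, y=9) -> (x=4, y=9)
  north (north): (x=4, y=9) -> (x=4, y=8)
  east (east): (x=4, y=8) -> (x=5, y=8)
  east (east): (x=5, y=8) -> (x=6, y=8)
Final: (x=6, y=8)

Answer: Final position: (x=6, y=8)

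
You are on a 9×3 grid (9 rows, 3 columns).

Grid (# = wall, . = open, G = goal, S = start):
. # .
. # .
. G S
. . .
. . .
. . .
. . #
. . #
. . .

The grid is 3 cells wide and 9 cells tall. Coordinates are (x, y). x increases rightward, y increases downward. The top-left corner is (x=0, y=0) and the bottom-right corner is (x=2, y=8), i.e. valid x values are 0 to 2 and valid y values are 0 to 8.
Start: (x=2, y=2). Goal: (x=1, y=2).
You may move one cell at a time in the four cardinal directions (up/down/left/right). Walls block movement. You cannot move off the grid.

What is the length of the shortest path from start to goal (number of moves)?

Answer: Shortest path length: 1

Derivation:
BFS from (x=2, y=2) until reaching (x=1, y=2):
  Distance 0: (x=2, y=2)
  Distance 1: (x=2, y=1), (x=1, y=2), (x=2, y=3)  <- goal reached here
One shortest path (1 moves): (x=2, y=2) -> (x=1, y=2)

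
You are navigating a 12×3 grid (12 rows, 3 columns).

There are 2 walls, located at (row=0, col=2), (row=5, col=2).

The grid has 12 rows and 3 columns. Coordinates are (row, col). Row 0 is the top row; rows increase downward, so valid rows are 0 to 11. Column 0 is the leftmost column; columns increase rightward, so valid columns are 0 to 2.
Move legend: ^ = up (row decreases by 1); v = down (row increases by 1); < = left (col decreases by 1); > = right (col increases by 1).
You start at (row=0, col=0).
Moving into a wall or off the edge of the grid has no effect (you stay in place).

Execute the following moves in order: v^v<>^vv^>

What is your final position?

Start: (row=0, col=0)
  v (down): (row=0, col=0) -> (row=1, col=0)
  ^ (up): (row=1, col=0) -> (row=0, col=0)
  v (down): (row=0, col=0) -> (row=1, col=0)
  < (left): blocked, stay at (row=1, col=0)
  > (right): (row=1, col=0) -> (row=1, col=1)
  ^ (up): (row=1, col=1) -> (row=0, col=1)
  v (down): (row=0, col=1) -> (row=1, col=1)
  v (down): (row=1, col=1) -> (row=2, col=1)
  ^ (up): (row=2, col=1) -> (row=1, col=1)
  > (right): (row=1, col=1) -> (row=1, col=2)
Final: (row=1, col=2)

Answer: Final position: (row=1, col=2)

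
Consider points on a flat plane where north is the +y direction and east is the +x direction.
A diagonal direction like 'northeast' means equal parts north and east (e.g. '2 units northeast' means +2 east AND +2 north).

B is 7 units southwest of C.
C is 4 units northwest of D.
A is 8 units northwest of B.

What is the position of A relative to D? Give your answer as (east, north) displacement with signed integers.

Place D at the origin (east=0, north=0).
  C is 4 units northwest of D: delta (east=-4, north=+4); C at (east=-4, north=4).
  B is 7 units southwest of C: delta (east=-7, north=-7); B at (east=-11, north=-3).
  A is 8 units northwest of B: delta (east=-8, north=+8); A at (east=-19, north=5).
Therefore A relative to D: (east=-19, north=5).

Answer: A is at (east=-19, north=5) relative to D.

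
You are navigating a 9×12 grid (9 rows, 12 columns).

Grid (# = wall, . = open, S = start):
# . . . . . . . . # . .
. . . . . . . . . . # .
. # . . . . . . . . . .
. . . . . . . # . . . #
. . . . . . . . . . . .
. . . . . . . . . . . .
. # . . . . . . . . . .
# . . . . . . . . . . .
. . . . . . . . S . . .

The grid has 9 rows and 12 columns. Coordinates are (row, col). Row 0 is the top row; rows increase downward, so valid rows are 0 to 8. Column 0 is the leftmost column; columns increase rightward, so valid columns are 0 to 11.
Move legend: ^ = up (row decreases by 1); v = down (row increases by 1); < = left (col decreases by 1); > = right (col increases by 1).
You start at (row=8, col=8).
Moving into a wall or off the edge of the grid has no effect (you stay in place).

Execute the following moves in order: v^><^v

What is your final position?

Start: (row=8, col=8)
  v (down): blocked, stay at (row=8, col=8)
  ^ (up): (row=8, col=8) -> (row=7, col=8)
  > (right): (row=7, col=8) -> (row=7, col=9)
  < (left): (row=7, col=9) -> (row=7, col=8)
  ^ (up): (row=7, col=8) -> (row=6, col=8)
  v (down): (row=6, col=8) -> (row=7, col=8)
Final: (row=7, col=8)

Answer: Final position: (row=7, col=8)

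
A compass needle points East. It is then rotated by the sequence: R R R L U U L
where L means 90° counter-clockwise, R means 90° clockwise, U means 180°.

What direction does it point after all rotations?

Start: East
  R (right (90° clockwise)) -> South
  R (right (90° clockwise)) -> West
  R (right (90° clockwise)) -> North
  L (left (90° counter-clockwise)) -> West
  U (U-turn (180°)) -> East
  U (U-turn (180°)) -> West
  L (left (90° counter-clockwise)) -> South
Final: South

Answer: Final heading: South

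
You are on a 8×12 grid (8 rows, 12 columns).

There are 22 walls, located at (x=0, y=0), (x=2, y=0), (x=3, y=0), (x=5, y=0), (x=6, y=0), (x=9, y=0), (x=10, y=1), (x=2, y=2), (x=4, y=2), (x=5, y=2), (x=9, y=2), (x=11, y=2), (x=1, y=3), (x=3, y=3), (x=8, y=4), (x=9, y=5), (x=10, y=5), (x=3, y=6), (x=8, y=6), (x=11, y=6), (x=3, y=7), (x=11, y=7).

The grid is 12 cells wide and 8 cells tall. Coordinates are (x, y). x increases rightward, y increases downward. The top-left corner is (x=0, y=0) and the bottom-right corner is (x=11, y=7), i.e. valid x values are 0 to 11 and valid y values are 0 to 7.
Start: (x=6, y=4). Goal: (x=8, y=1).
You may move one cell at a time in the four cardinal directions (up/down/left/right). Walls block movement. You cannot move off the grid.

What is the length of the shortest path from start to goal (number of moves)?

Answer: Shortest path length: 5

Derivation:
BFS from (x=6, y=4) until reaching (x=8, y=1):
  Distance 0: (x=6, y=4)
  Distance 1: (x=6, y=3), (x=5, y=4), (x=7, y=4), (x=6, y=5)
  Distance 2: (x=6, y=2), (x=5, y=3), (x=7, y=3), (x=4, y=4), (x=5, y=5), (x=7, y=5), (x=6, y=6)
  Distance 3: (x=6, y=1), (x=7, y=2), (x=4, y=3), (x=8, y=3), (x=3, y=4), (x=4, y=5), (x=8, y=5), (x=5, y=6), (x=7, y=6), (x=6, y=7)
  Distance 4: (x=5, y=1), (x=7, y=1), (x=8, y=2), (x=9, y=3), (x=2, y=4), (x=3, y=5), (x=4, y=6), (x=5, y=7), (x=7, y=7)
  Distance 5: (x=7, y=0), (x=4, y=1), (x=8, y=1), (x=2, y=3), (x=10, y=3), (x=1, y=4), (x=9, y=4), (x=2, y=5), (x=4, y=7), (x=8, y=7)  <- goal reached here
One shortest path (5 moves): (x=6, y=4) -> (x=7, y=4) -> (x=7, y=3) -> (x=8, y=3) -> (x=8, y=2) -> (x=8, y=1)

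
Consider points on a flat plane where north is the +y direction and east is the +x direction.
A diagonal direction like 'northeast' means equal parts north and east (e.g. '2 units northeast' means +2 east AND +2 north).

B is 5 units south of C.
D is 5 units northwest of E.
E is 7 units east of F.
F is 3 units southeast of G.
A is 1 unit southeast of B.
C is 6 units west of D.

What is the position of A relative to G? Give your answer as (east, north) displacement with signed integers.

Place G at the origin (east=0, north=0).
  F is 3 units southeast of G: delta (east=+3, north=-3); F at (east=3, north=-3).
  E is 7 units east of F: delta (east=+7, north=+0); E at (east=10, north=-3).
  D is 5 units northwest of E: delta (east=-5, north=+5); D at (east=5, north=2).
  C is 6 units west of D: delta (east=-6, north=+0); C at (east=-1, north=2).
  B is 5 units south of C: delta (east=+0, north=-5); B at (east=-1, north=-3).
  A is 1 unit southeast of B: delta (east=+1, north=-1); A at (east=0, north=-4).
Therefore A relative to G: (east=0, north=-4).

Answer: A is at (east=0, north=-4) relative to G.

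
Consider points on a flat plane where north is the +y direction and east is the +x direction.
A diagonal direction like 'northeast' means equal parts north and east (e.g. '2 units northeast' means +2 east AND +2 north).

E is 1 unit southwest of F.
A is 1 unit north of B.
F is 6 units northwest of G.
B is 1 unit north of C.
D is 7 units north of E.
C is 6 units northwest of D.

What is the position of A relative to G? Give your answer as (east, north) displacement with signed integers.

Place G at the origin (east=0, north=0).
  F is 6 units northwest of G: delta (east=-6, north=+6); F at (east=-6, north=6).
  E is 1 unit southwest of F: delta (east=-1, north=-1); E at (east=-7, north=5).
  D is 7 units north of E: delta (east=+0, north=+7); D at (east=-7, north=12).
  C is 6 units northwest of D: delta (east=-6, north=+6); C at (east=-13, north=18).
  B is 1 unit north of C: delta (east=+0, north=+1); B at (east=-13, north=19).
  A is 1 unit north of B: delta (east=+0, north=+1); A at (east=-13, north=20).
Therefore A relative to G: (east=-13, north=20).

Answer: A is at (east=-13, north=20) relative to G.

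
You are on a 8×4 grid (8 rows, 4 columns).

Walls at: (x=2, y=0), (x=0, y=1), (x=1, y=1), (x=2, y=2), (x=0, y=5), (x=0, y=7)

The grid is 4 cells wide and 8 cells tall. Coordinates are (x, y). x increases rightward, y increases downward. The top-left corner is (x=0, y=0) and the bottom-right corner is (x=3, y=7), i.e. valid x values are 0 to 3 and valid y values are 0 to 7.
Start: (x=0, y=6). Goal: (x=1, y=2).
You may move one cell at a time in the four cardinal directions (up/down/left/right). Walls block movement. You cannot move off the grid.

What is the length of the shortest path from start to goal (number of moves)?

Answer: Shortest path length: 5

Derivation:
BFS from (x=0, y=6) until reaching (x=1, y=2):
  Distance 0: (x=0, y=6)
  Distance 1: (x=1, y=6)
  Distance 2: (x=1, y=5), (x=2, y=6), (x=1, y=7)
  Distance 3: (x=1, y=4), (x=2, y=5), (x=3, y=6), (x=2, y=7)
  Distance 4: (x=1, y=3), (x=0, y=4), (x=2, y=4), (x=3, y=5), (x=3, y=7)
  Distance 5: (x=1, y=2), (x=0, y=3), (x=2, y=3), (x=3, y=4)  <- goal reached here
One shortest path (5 moves): (x=0, y=6) -> (x=1, y=6) -> (x=1, y=5) -> (x=1, y=4) -> (x=1, y=3) -> (x=1, y=2)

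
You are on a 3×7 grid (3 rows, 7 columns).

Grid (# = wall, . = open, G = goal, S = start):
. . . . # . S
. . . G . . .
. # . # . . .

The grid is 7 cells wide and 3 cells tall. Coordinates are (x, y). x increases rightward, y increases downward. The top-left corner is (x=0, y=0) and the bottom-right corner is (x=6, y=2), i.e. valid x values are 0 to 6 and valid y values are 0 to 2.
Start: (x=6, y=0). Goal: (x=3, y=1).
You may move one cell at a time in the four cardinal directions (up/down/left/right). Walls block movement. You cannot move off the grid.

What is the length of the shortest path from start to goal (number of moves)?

Answer: Shortest path length: 4

Derivation:
BFS from (x=6, y=0) until reaching (x=3, y=1):
  Distance 0: (x=6, y=0)
  Distance 1: (x=5, y=0), (x=6, y=1)
  Distance 2: (x=5, y=1), (x=6, y=2)
  Distance 3: (x=4, y=1), (x=5, y=2)
  Distance 4: (x=3, y=1), (x=4, y=2)  <- goal reached here
One shortest path (4 moves): (x=6, y=0) -> (x=5, y=0) -> (x=5, y=1) -> (x=4, y=1) -> (x=3, y=1)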